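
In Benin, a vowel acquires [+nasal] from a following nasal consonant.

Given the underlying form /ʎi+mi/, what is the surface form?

[ʎĩmi]

The vowel /i/ is adjacent to the following nasal /m/, so it acquires [+nasal] and surfaces as [ĩ].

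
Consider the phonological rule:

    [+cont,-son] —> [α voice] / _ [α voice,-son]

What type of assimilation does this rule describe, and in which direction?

The rule copies [voice] from the environment onto the target, so the assimilating feature is voicing.
Since the environment is written after the underscore, the trigger follows the target; the direction is regressive.

regressive voicing assimilation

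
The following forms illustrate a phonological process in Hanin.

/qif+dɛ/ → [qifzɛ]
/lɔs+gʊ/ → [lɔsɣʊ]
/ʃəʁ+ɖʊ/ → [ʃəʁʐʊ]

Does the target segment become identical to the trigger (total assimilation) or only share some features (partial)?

Underlying /d/ is realised as [z] next to /f/; /f/ itself does not change.
/d/ is a stop while /f/ is a fricative; the output [z] is a fricative, matching the trigger — so the feature that spreads is manner.
Place and voice are unchanged, so the assimilation is partial, not total.
The other alternating forms pattern the same way: /g/ → [ɣ] after /s/ (stop → fricative, matching a fricative); /ɖ/ → [ʐ] after /ʁ/ (stop → fricative, matching a fricative) — only manner changes, and always toward the preceding segment.

partial assimilation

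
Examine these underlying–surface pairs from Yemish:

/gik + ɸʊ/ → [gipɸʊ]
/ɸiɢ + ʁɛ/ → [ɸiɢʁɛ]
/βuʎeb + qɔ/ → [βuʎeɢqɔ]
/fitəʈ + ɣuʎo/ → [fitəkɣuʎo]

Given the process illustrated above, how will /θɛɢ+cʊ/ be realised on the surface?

The data show regressive place assimilation: /k/ → [p] before /ɸ/; /b/ → [ɢ] before /q/; /ʈ/ → [k] before /ɣ/. In each pair only place changes, matching the following consonant, while manner and voice stay constant.
Nothing changes in [ɸiɢʁɛ]: there the adjacent consonants already agree in place (/ɢ/ and /ʁ/ are both uvular), so this form is consistent with the same rule.
/ɢ/ is a voiced uvular stop. The following trigger /c/ is palatal, so /ɢ/ must become palatal as well.
The voiced palatal stop is [ɟ], so /ɢ/ → [ɟ].

[θɛɟcʊ]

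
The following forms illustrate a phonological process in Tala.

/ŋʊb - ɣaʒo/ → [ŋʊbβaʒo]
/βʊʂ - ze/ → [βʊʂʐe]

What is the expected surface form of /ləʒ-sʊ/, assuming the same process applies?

The data show progressive place assimilation: /ɣ/ → [β] after /b/; /z/ → [ʐ] after /ʂ/. In each pair only place changes, matching the preceding consonant, while manner and voice stay constant.
The rule targets /s/ (voiceless alveolar fricative), which sits after the trigger /ʒ/ (postalveolar).
Changing only its place to postalveolar gives [ʃ] — the voiceless postalveolar fricative.

[ləʒʃʊ]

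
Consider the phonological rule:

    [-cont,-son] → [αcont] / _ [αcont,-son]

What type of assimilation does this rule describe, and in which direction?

The shared variable α links the value of [cont] on the target to that of the neighbouring obstruent. [cont] distinguishes stops from fricatives — a manner-of-articulation feature — so this is manner assimilation.
Since the environment is written after the underscore, the trigger follows the target; the direction is regressive.

regressive manner assimilation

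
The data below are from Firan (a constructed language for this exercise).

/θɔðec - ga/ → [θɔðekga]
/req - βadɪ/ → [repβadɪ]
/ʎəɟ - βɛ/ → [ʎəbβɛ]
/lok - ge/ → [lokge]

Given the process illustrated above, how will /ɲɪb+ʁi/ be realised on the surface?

[ɲɪɢʁi]

The data show regressive place assimilation: /c/ → [k] before /g/; /q/ → [p] before /β/; /ɟ/ → [b] before /β/. In each pair only place changes, matching the following consonant, while manner and voice stay constant.
Nothing changes in [lokge]: there the adjacent consonants already agree in place (/k/ and /g/ are both velar), so this form is consistent with the same rule.
/b/ is a voiced bilabial stop. The following trigger /ʁ/ is uvular, so /b/ must become uvular as well.
A voiced uvular stop is [ɢ], so the surface segment is [ɢ].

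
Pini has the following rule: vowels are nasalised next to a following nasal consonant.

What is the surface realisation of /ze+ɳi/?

/e/ sits next to the nasal /ɳ/ and is therefore nasalised to [ẽ].

[zẽɳi]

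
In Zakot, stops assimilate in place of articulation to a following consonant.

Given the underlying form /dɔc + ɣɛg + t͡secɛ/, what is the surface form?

The rule targets /c/ (voiceless palatal stop), which sits before the trigger /ɣ/ (velar).
Changing only its place to velar gives [k] — the voiceless velar stop.
The same rule applies at the second boundary: /g/ → [d] next to /t͡s/.

[dɔkɣɛdt͡secɛ]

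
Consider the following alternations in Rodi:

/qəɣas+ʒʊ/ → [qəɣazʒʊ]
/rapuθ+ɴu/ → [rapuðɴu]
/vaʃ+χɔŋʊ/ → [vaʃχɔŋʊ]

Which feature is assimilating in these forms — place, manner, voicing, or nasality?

The segment that alternates is /s/, which surfaces as [z] when adjacent to /ʒ/.
/s/ is voiceless while /ʒ/ is voiced; the output [z] is voiced, matching the trigger — so the feature that spreads is voicing.
The other alternating form patterns the same way: /θ/ → [ð] before /ɴ/ (voiceless → voiced, matching voiced) — only voicing changes, and always toward the following segment.
No alternation appears in [vaʃχɔŋʊ]: there the adjacent consonants already agree in voicing (/ʃ/ and /χ/ are both voiceless), so this form is consistent with the same rule.

voicing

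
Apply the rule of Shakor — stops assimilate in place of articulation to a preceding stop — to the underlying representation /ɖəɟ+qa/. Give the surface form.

/q/ is a voiceless uvular stop. The preceding trigger /ɟ/ is palatal, so /q/ must become palatal as well.
The voiceless palatal stop is [c], so /q/ → [c].

[ɖəɟca]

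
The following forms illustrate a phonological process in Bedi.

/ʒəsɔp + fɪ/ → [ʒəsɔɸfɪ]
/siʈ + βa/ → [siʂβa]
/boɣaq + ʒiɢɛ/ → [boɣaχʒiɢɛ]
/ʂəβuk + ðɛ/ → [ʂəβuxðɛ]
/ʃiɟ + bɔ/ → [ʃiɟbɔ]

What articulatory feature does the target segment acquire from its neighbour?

manner

Comparing underlying and surface forms, /p/ → [ɸ] is the alternation; the neighbouring /f/ is constant.
The change stop → fricative matches the manner of the following /f/, identifying this as manner assimilation.
Checking the remaining alternations: /ʈ/ → [ʂ] before /β/ (stop → fricative, matching a fricative); /q/ → [χ] before /ʒ/ (stop → fricative, matching a fricative); /k/ → [x] before /ð/ (stop → fricative, matching a fricative) — only manner changes, and always toward the following segment.
No alternation appears in [ʃiɟbɔ]: there the adjacent consonants already agree in manner (/ɟ/ and /b/ are both stops), so this form is consistent with the same rule.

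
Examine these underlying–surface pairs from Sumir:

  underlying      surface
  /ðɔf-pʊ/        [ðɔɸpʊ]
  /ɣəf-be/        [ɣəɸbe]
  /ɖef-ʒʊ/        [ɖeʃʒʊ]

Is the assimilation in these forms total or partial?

partial assimilation

Comparing underlying and surface forms, /f/ → [ɸ] is the alternation; the neighbouring /p/ is constant.
/f/ is labiodental while /p/ is bilabial; the output [ɸ] is bilabial, matching the trigger — so the feature that spreads is place.
Manner and voice are unchanged, so the assimilation is partial, not total.
Checking the remaining alternations: /f/ → [ɸ] before /b/ (labiodental → bilabial, matching bilabial); /f/ → [ʃ] before /ʒ/ (labiodental → postalveolar, matching postalveolar) — only place changes, and always toward the following segment.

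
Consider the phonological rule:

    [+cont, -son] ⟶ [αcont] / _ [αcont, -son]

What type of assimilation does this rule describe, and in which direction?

The rule copies [cont] (continuancy) from the environment onto the target fricatives; since [±cont] encodes the stop/fricative manner contrast, the assimilating dimension is manner.
Since the environment is written after the underscore, the trigger follows the target; the direction is regressive.

regressive manner assimilation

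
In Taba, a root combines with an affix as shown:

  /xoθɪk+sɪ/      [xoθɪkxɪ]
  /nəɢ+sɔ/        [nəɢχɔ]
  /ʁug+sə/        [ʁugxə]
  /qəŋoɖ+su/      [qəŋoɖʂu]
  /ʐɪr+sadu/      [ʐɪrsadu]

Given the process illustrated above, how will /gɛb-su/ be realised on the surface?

The data show progressive place assimilation: /s/ → [x] after /k/; /s/ → [χ] after /ɢ/; /s/ → [x] after /g/; /s/ → [ʂ] after /ɖ/. In each pair only place changes, matching the preceding consonant, while manner and voice stay constant.
No alternation appears in [ʐɪrsadu]: there the adjacent consonants already agree in place (/s/ and /r/ are both alveolar), so this form is consistent with the same rule.
The rule targets /s/ (voiceless alveolar fricative), which sits after the trigger /b/ (bilabial).
The voiceless bilabial fricative is [ɸ], so /s/ → [ɸ].

[gɛbɸu]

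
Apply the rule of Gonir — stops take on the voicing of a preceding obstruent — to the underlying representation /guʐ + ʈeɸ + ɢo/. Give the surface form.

/ʈ/ is a voiceless retroflex stop. The preceding trigger /ʐ/ is voiced, so /ʈ/ must become voiced as well.
The voiced retroflex stop is [ɖ], so /ʈ/ → [ɖ].
At the second juncture, /ɢ/ likewise becomes [q] adjacent to /ɸ/.

[guʐɖeɸqo]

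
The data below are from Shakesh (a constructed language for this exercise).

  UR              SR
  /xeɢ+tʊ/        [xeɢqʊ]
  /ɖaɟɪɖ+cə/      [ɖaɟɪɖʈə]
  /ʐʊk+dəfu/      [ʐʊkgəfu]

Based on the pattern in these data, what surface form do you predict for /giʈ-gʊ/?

[giʈɖʊ]

The data show progressive place assimilation: /t/ → [q] after /ɢ/; /c/ → [ʈ] after /ɖ/; /d/ → [g] after /k/. In each pair only place changes, matching the preceding consonant, while manner and voice stay constant.
The rule targets /g/ (voiced velar stop), which sits after the trigger /ʈ/ (retroflex).
The voiced retroflex stop is [ɖ], so /g/ → [ɖ].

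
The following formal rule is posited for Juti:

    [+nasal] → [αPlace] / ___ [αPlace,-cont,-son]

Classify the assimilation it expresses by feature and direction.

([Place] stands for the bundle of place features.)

regressive place assimilation

The rule copies the place features (abbreviated [Place]) from the environment onto the target, so the assimilating feature is place.
The conditioning segment sits to the right of the focus bar, meaning the trigger follows the segment that changes — regressive assimilation.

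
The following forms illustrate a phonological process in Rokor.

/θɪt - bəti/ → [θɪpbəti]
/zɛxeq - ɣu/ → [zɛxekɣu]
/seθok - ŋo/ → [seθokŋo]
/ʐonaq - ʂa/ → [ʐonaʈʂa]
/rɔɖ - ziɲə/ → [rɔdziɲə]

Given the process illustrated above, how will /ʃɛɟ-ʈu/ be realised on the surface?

[ʃɛɖʈu]

The data show regressive place assimilation: /t/ → [p] before /b/; /q/ → [k] before /ɣ/; /q/ → [ʈ] before /ʂ/; /ɖ/ → [d] before /z/. In each pair only place changes, matching the following consonant, while manner and voice stay constant.
No alternation appears in [seθokŋo]: there the adjacent consonants already agree in place (/k/ and /ŋ/ are both velar), so this form is consistent with the same rule.
/ɟ/ is a voiced palatal stop. The following trigger /ʈ/ is retroflex, so /ɟ/ must become retroflex as well.
The voiced retroflex stop is [ɖ], so /ɟ/ → [ɖ].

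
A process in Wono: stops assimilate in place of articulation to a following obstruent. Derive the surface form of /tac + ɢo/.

[taqɢo]

The rule targets /c/ (voiceless palatal stop), which sits before the trigger /ɢ/ (uvular).
The voiceless uvular stop is [q], so /c/ → [q].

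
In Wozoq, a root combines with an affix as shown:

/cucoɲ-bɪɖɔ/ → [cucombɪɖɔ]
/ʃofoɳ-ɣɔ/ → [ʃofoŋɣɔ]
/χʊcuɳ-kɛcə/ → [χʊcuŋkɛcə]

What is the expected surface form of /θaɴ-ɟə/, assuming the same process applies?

The data show regressive place assimilation: /ɲ/ → [m] before /b/; /ɳ/ → [ŋ] before /ɣ/; /ɳ/ → [ŋ] before /k/. In each pair only place changes, matching the following consonant, while manner and voice stay constant.
The rule targets /ɴ/ (voiced uvular nasal), which sits before the trigger /ɟ/ (palatal).
Changing only its place to palatal gives [ɲ] — the voiced palatal nasal.

[θaɲɟə]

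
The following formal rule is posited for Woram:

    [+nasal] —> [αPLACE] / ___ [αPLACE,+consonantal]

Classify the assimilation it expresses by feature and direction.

regressive place assimilation

The rule copies the place features (abbreviated [PLACE]) from the environment onto the target, so the assimilating feature is place.
Since the environment is written after the underscore, the trigger follows the target; the direction is regressive.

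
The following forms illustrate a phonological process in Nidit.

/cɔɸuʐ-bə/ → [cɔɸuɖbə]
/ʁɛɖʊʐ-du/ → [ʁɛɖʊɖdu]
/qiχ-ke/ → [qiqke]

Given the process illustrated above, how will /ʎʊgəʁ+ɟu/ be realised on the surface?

[ʎʊgəɢɟu]

The data show regressive manner assimilation: /ʐ/ → [ɖ] before /b/; /ʐ/ → [ɖ] before /d/; /χ/ → [q] before /k/. In each pair only manner changes, matching the following consonant, while place and voice stay constant.
The rule targets /ʁ/ (voiced uvular fricative), which sits before the trigger /ɟ/ (stop).
Changing only its manner to stop gives [ɢ] — the voiced uvular stop.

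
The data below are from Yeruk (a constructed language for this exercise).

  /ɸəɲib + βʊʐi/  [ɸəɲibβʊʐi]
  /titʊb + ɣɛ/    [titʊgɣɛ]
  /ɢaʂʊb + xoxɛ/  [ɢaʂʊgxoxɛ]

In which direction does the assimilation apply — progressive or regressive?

regressive

The segment that alternates is /b/, which surfaces as [g] when adjacent to /ɣ/.
/b/ is bilabial while /ɣ/ is velar; the output [g] is velar, matching the trigger — so the feature that spreads is place.
Checking the remaining alternation: /b/ → [g] before /x/ (bilabial → velar, matching velar) — only place changes, and always toward the following segment.
No alternation appears in [ɸəɲibβʊʐi]: there the adjacent consonants already agree in place (/b/ and /β/ are both bilabial), so this form is consistent with the same rule.
The trigger is the following segment, so the direction is regressive (anticipatory).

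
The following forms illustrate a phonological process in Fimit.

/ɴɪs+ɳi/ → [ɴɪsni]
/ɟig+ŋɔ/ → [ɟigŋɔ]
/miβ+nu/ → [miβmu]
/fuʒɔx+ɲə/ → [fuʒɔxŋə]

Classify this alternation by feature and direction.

The segment that alternates is /ɳ/, which surfaces as [n] when adjacent to /s/.
The change retroflex → alveolar matches the place of the preceding /s/, identifying this as place assimilation.
Manner and voice are unchanged, so the assimilation is partial, not total.
Checking the remaining alternations: /n/ → [m] after /β/ (alveolar → bilabial, matching bilabial); /ɲ/ → [ŋ] after /x/ (palatal → velar, matching velar) — only place changes, and always toward the preceding segment.
Nothing changes in [ɟigŋɔ]: there the adjacent consonants already agree in place (/ŋ/ and /g/ are both velar), so this form is consistent with the same rule.
The trigger is the preceding segment, so the direction is progressive (perseverative).

progressive place assimilation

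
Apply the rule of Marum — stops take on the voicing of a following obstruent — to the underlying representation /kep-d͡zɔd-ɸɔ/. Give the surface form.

The rule targets /p/ (voiceless bilabial stop), which sits before the trigger /d͡z/ (voiced).
The voiced bilabial stop is [b], so /p/ → [b].
The same rule applies at the second boundary: /d/ → [t] next to /ɸ/.

[kebd͡zɔtɸɔ]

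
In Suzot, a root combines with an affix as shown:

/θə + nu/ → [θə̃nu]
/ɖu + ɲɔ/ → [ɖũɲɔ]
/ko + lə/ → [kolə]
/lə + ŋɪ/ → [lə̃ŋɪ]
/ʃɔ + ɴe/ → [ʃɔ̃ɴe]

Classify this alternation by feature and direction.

regressive nasality assimilation (vowel nasalisation)

The vowel /ə/ surfaces as nasalised [ə̃] next to the following nasal /n/ — it has acquired the [+nasal] feature of its neighbour.
Likewise in the remaining data: /u/ → [ũ] before /ɲ/; /ə/ → [ə̃] before /ŋ/; /ɔ/ → [ɔ̃] before /ɴ/ — each time a vowel is nasalised next to a following nasal.
No change occurs in [kolə] because the vowel at the boundary is adjacent to an oral consonant, not a nasal (/o/ next to /l/).
Because the conditioning nasal is to the right of the vowel that changes, the process is regressive (anticipatory).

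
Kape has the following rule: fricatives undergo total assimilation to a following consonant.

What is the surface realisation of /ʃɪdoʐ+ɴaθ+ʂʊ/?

[ʃɪdoɴɴaʂʂʊ]

/ʐ/ is the segment targeted by the rule; it sits immediately before /ɴ/, so it assimilates completely and surfaces as [ɴ].
At the second juncture, /θ/ likewise becomes [ʂ] adjacent to /ʂ/.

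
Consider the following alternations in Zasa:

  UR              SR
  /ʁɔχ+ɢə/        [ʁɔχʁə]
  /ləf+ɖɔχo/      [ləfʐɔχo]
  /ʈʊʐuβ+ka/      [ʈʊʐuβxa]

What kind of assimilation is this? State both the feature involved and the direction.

Underlying /ɢ/ is realised as [ʁ] next to /χ/; /χ/ itself does not change.
/ɢ/ is a stop while /χ/ is a fricative; the output [ʁ] is a fricative, matching the trigger — so the feature that spreads is manner.
Place and voice are unchanged, so the assimilation is partial, not total.
The other alternating forms pattern the same way: /ɖ/ → [ʐ] after /f/ (stop → fricative, matching a fricative); /k/ → [x] after /β/ (stop → fricative, matching a fricative) — only manner changes, and always toward the preceding segment.
The trigger is the preceding segment, so the direction is progressive (perseverative).

progressive manner assimilation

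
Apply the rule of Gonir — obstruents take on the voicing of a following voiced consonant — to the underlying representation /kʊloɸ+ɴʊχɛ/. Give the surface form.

/ɸ/ is a voiceless bilabial fricative. The following trigger /ɴ/ is voiced, so /ɸ/ must become voiced as well.
The voiced bilabial fricative is [β], so /ɸ/ → [β].

[kʊloβɴʊχɛ]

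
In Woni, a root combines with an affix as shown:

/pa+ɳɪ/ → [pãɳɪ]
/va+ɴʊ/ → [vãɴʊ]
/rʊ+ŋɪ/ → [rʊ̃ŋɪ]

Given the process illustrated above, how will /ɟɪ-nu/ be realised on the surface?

The data show regressive nasality assimilation (vowel nasalisation): /a/ → [ã] before /ɳ/; /a/ → [ã] before /ɴ/; /ʊ/ → [ʊ̃] before /ŋ/ — a vowel is nasalised by an immediately following nasal consonant.
The vowel /ɪ/ is adjacent to the following nasal /n/, so it acquires [+nasal] and surfaces as [ɪ̃].

[ɟɪ̃nu]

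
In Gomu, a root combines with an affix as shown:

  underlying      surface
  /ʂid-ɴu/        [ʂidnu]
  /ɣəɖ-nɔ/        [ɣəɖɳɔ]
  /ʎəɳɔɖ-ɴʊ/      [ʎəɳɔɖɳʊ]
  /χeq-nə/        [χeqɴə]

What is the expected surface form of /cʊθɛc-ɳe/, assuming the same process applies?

[cʊθɛcɲe]

The data show progressive place assimilation: /ɴ/ → [n] after /d/; /n/ → [ɳ] after /ɖ/; /ɴ/ → [ɳ] after /ɖ/; /n/ → [ɴ] after /q/. In each pair only place changes, matching the preceding consonant, while manner and voice stay constant.
/ɳ/ is a voiced retroflex nasal. The preceding trigger /c/ is palatal, so /ɳ/ must become palatal as well.
Changing only its place to palatal gives [ɲ] — the voiced palatal nasal.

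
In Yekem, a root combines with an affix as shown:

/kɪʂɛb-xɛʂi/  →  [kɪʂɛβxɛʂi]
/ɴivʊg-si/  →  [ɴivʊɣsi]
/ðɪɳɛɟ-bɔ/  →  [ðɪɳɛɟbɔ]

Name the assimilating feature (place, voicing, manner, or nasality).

manner

Comparing underlying and surface forms, /b/ → [β] is the alternation; the neighbouring /x/ is constant.
/b/ is a stop while /x/ is a fricative; the output [β] is a fricative, matching the trigger — so the feature that spreads is manner.
The same holds elsewhere in the data: /g/ → [ɣ] before /s/ (stop → fricative, matching a fricative) — only manner changes, and always toward the following segment.
Nothing changes in [ðɪɳɛɟbɔ]: there the adjacent consonants already agree in manner (/ɟ/ and /b/ are both stops), so this form is consistent with the same rule.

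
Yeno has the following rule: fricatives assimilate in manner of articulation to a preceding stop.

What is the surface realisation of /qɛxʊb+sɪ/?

/s/ is a voiceless alveolar fricative. The preceding trigger /b/ is a stop, so /s/ must become a stop as well.
Changing only its manner to stop gives [t] — the voiceless alveolar stop.

[qɛxʊbtɪ]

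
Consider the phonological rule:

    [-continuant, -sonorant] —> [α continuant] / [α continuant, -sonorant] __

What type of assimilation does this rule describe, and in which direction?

The rule copies [continuant] (continuancy) from the environment onto the target stops; since [±continuant] encodes the stop/fricative manner contrast, the assimilating dimension is manner.
The conditioning segment sits to the left of the focus bar, meaning the trigger precedes the segment that changes — progressive assimilation.

progressive manner assimilation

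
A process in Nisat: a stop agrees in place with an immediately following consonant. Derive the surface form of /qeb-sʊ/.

/b/ is a voiced bilabial stop. The following trigger /s/ is alveolar, so /b/ must become alveolar as well.
A voiced alveolar stop is [d], so the surface segment is [d].

[qedsʊ]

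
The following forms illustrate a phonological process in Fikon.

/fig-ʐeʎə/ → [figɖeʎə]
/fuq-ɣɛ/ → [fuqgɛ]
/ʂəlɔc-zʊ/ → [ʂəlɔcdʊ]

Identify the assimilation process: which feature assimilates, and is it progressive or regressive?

The segment that alternates is /ʐ/, which surfaces as [ɖ] when adjacent to /g/.
/ʐ/ is a fricative while /g/ is a stop; the output [ɖ] is a stop, matching the trigger — so the feature that spreads is manner.
Place and voice are unchanged, so the assimilation is partial, not total.
Checking the remaining alternations: /ɣ/ → [g] after /q/ (fricative → stop, matching a stop); /z/ → [d] after /c/ (fricative → stop, matching a stop) — only manner changes, and always toward the preceding segment.
Since the segment that changes follows the conditioning segment, the assimilation is progressive.

progressive manner assimilation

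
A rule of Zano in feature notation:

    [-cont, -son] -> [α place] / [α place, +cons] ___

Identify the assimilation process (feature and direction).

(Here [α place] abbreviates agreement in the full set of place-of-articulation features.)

progressive place assimilation

The shared variable α links the value of the place features (abbreviated [place]) on the target to the same value on the neighbouring segment, so place is the feature that assimilates.
The conditioning segment sits to the left of the focus bar, meaning the trigger precedes the segment that changes — progressive assimilation.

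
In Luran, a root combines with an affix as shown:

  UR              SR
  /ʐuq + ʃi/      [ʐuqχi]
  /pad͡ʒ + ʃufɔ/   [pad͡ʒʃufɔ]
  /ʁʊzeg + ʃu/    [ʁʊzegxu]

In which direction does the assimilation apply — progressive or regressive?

Underlying /ʃ/ is realised as [χ] next to /q/; /q/ itself does not change.
/ʃ/ is postalveolar while /q/ is uvular; the output [χ] is uvular, matching the trigger — so the feature that spreads is place.
The same holds elsewhere in the data: /ʃ/ → [x] after /g/ (postalveolar → velar, matching velar) — only place changes, and always toward the preceding segment.
No alternation appears in [pad͡ʒʃufɔ]: there the adjacent consonants already agree in place (/ʃ/ and /d͡ʒ/ are both postalveolar), so this form is consistent with the same rule.
The trigger is the preceding segment, so the direction is progressive (perseverative).

progressive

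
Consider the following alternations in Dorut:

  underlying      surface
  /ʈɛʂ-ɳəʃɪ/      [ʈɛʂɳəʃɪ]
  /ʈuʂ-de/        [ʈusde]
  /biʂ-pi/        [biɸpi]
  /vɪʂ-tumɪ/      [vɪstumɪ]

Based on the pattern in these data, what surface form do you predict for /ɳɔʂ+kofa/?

The data show regressive place assimilation: /ʂ/ → [s] before /d/; /ʂ/ → [ɸ] before /p/; /ʂ/ → [s] before /t/. In each pair only place changes, matching the following consonant, while manner and voice stay constant.
No alternation appears in [ʈɛʂɳəʃɪ]: there the adjacent consonants already agree in place (/ʂ/ and /ɳ/ are both retroflex), so this form is consistent with the same rule.
The rule targets /ʂ/ (voiceless retroflex fricative), which sits before the trigger /k/ (velar).
The voiceless velar fricative is [x], so /ʂ/ → [x].

[ɳɔxkofa]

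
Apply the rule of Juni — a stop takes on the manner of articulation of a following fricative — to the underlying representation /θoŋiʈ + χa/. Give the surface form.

/ʈ/ is a voiceless retroflex stop. The following trigger /χ/ is a fricative, so /ʈ/ must become a fricative as well.
The voiceless retroflex fricative is [ʂ], so /ʈ/ → [ʂ].

[θoŋiʂχa]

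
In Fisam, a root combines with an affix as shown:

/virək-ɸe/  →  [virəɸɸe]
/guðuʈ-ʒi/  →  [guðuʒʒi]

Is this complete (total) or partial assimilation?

Underlying /k/ is realised as [ɸ] next to /ɸ/; /ɸ/ itself does not change.
The output [ɸ] is identical to the trigger /ɸ/ — every feature (place, manner, voicing) has been copied — so this is total assimilation.
The other form behaves the same way: /ʈ/ → [ʒ] before /ʒ/ — in each case the output is a copy of the following consonant.

total assimilation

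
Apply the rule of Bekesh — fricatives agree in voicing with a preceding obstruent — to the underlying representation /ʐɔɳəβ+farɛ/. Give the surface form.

/f/ is a voiceless labiodental fricative. The preceding trigger /β/ is voiced, so /f/ must become voiced as well.
Changing only its voicing to voiced gives [v] — the voiced labiodental fricative.

[ʐɔɳəβvarɛ]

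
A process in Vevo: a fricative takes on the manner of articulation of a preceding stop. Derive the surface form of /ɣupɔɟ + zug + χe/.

/z/ is a voiced alveolar fricative. The preceding trigger /ɟ/ is a stop, so /z/ must become a stop as well.
The voiced alveolar stop is [d], so /z/ → [d].
The same rule applies at the second boundary: /χ/ → [q] next to /g/.

[ɣupɔɟdugqe]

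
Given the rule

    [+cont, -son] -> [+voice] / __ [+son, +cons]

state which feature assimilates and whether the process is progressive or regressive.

The target ([+cont, -son], fricatives) acquires [+voice] next to a sonorant consonant ([+son, +cons]) — it takes on the voicing of its neighbour, so the feature that spreads is voicing.
Since the environment is written after the underscore, the trigger follows the target; the direction is regressive.

regressive voicing assimilation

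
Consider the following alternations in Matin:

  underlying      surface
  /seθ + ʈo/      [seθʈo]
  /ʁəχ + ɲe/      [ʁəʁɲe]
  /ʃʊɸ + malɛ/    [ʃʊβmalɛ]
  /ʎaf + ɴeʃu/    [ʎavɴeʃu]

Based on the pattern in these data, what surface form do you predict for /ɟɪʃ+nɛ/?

The data show regressive voicing assimilation: /χ/ → [ʁ] before /ɲ/; /ɸ/ → [β] before /m/; /f/ → [v] before /ɴ/. In each pair only voicing changes, matching the following consonant, while place and manner stay constant.
Nothing changes in [seθʈo]: there the adjacent consonants already agree in voicing (/θ/ and /ʈ/ are both voiceless), so this form is consistent with the same rule.
The rule targets /ʃ/ (voiceless postalveolar fricative), which sits before the trigger /n/ (voiced).
A voiced postalveolar fricative is [ʒ], so the surface segment is [ʒ].

[ɟɪʒnɛ]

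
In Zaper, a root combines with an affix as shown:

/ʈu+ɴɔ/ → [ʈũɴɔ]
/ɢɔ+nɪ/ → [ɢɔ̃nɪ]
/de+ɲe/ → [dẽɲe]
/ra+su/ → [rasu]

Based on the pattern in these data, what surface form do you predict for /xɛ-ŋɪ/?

[xɛ̃ŋɪ]

The data show regressive nasality assimilation (vowel nasalisation): /u/ → [ũ] before /ɴ/; /ɔ/ → [ɔ̃] before /n/; /e/ → [ẽ] before /ɲ/ — a vowel is nasalised by an immediately following nasal consonant.
No change occurs in [rasu] because the vowel at the boundary is adjacent to an oral consonant, not a nasal (/a/ next to /s/).
/ɛ/ sits next to the nasal /ŋ/ and is therefore nasalised to [ɛ̃].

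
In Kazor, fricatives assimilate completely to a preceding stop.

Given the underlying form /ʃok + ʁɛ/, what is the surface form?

[ʃokkɛ]

/ʁ/ is the segment targeted by the rule; it sits immediately after /k/, so it assimilates completely and surfaces as [k].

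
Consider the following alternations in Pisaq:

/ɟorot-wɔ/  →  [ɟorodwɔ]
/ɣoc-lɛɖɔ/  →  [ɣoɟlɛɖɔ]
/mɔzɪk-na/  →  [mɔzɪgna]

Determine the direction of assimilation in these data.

regressive

Underlying /t/ is realised as [d] next to /w/; /w/ itself does not change.
The change voiceless → voiced matches the voicing of the following /w/, identifying this as voicing assimilation.
The same holds elsewhere in the data: /c/ → [ɟ] before /l/ (voiceless → voiced, matching voiced); /k/ → [g] before /n/ (voiceless → voiced, matching voiced) — only voicing changes, and always toward the following segment.
The trigger is the following segment, so the direction is regressive (anticipatory).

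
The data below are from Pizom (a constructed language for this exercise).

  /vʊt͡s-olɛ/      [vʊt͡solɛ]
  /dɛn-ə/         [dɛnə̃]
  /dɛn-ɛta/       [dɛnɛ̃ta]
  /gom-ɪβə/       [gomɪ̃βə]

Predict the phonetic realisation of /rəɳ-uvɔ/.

The data show progressive nasality assimilation (vowel nasalisation): /ə/ → [ə̃] after /n/; /ɛ/ → [ɛ̃] after /n/; /ɪ/ → [ɪ̃] after /m/ — a vowel is nasalised by an immediately preceding nasal consonant.
No change occurs in [vʊt͡solɛ] because the vowel at the boundary is adjacent to an oral consonant, not a nasal (/o/ next to /t͡s/).
The vowel /u/ is adjacent to the preceding nasal /ɳ/, so it acquires [+nasal] and surfaces as [ũ].

[rəɳũvɔ]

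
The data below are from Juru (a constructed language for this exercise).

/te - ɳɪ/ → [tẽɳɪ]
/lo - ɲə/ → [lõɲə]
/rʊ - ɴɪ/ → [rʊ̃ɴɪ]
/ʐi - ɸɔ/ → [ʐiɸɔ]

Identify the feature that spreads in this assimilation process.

The vowel /e/ surfaces as nasalised [ẽ] next to the following nasal /ɳ/ — it has acquired the [+nasal] feature of its neighbour.
The other forms show the same pattern: /o/ → [õ] before /ɲ/; /ʊ/ → [ʊ̃] before /ɴ/ — each time a vowel is nasalised next to a following nasal.
No change occurs in [ʐiɸɔ] because the vowel at the boundary is adjacent to an oral consonant, not a nasal (/i/ next to /ɸ/).

nasality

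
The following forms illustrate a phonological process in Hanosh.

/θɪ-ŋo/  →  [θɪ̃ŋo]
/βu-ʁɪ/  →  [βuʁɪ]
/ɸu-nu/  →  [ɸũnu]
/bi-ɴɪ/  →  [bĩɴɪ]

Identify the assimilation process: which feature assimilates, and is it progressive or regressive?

The vowel /ɪ/ surfaces as nasalised [ɪ̃] next to the following nasal /ŋ/ — it has acquired the [+nasal] feature of its neighbour.
The other forms show the same pattern: /u/ → [ũ] before /n/; /i/ → [ĩ] before /ɴ/ — each time a vowel is nasalised next to a following nasal.
No change occurs in [βuʁɪ] because the vowel at the boundary is adjacent to an oral consonant, not a nasal (/u/ next to /ʁ/).
Because the conditioning nasal is to the right of the vowel that changes, the process is regressive (anticipatory).

regressive nasality assimilation (vowel nasalisation)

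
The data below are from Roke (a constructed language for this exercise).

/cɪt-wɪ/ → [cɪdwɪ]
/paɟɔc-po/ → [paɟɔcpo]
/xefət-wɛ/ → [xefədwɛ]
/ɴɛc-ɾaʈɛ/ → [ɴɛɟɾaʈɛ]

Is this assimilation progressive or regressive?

regressive

Comparing underlying and surface forms, /t/ → [d] is the alternation; the neighbouring /w/ is constant.
/t/ is voiceless while /w/ is voiced; the output [d] is voiced, matching the trigger — so the feature that spreads is voicing.
Checking the remaining alternation: /c/ → [ɟ] before /ɾ/ (voiceless → voiced, matching voiced) — only voicing changes, and always toward the following segment.
No alternation appears in [paɟɔcpo]: there the adjacent consonants already agree in voicing (/c/ and /p/ are both voiceless), so this form is consistent with the same rule.
Since the segment that changes precedes the conditioning segment, the assimilation is regressive.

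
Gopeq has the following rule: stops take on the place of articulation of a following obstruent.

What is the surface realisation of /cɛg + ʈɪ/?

The rule targets /g/ (voiced velar stop), which sits before the trigger /ʈ/ (retroflex).
A voiced retroflex stop is [ɖ], so the surface segment is [ɖ].

[cɛɖʈɪ]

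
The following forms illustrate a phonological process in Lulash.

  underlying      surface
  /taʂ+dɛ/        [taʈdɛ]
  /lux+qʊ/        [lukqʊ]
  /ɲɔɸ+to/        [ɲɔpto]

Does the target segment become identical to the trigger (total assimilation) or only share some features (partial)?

Comparing underlying and surface forms, /ʂ/ → [ʈ] is the alternation; the neighbouring /d/ is constant.
The change fricative → stop matches the manner of the following /d/, identifying this as manner assimilation.
Place and voice are unchanged, so the assimilation is partial, not total.
The same holds elsewhere in the data: /x/ → [k] before /q/ (fricative → stop, matching a stop); /ɸ/ → [p] before /t/ (fricative → stop, matching a stop) — only manner changes, and always toward the following segment.

partial assimilation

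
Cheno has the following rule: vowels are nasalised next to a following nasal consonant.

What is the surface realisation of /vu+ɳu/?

/u/ sits next to the nasal /ɳ/ and is therefore nasalised to [ũ].

[vũɳu]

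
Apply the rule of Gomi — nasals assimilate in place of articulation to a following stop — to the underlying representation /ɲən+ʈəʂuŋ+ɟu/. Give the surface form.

The rule targets /n/ (voiced alveolar nasal), which sits before the trigger /ʈ/ (retroflex).
The voiced retroflex nasal is [ɳ], so /n/ → [ɳ].
The same rule applies at the second boundary: /ŋ/ → [ɲ] next to /ɟ/.

[ɲəɳʈəʂuɲɟu]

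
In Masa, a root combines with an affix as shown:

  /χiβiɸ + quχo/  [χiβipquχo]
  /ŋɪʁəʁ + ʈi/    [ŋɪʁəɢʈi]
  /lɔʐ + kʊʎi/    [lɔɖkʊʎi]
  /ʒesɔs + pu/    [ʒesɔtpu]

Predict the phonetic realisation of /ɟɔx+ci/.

[ɟɔkci]

The data show regressive manner assimilation: /ɸ/ → [p] before /q/; /ʁ/ → [ɢ] before /ʈ/; /ʐ/ → [ɖ] before /k/; /s/ → [t] before /p/. In each pair only manner changes, matching the following consonant, while place and voice stay constant.
/x/ is a voiceless velar fricative. The following trigger /c/ is a stop, so /x/ must become a stop as well.
A voiceless velar stop is [k], so the surface segment is [k].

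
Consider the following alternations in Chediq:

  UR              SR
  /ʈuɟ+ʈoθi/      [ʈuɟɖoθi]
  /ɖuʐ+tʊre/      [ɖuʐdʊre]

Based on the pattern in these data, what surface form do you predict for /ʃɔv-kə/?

[ʃɔvgə]

The data show progressive voicing assimilation: /ʈ/ → [ɖ] after /ɟ/; /t/ → [d] after /ʐ/. In each pair only voicing changes, matching the preceding consonant, while place and manner stay constant.
/k/ is a voiceless velar stop. The preceding trigger /v/ is voiced, so /k/ must become voiced as well.
A voiced velar stop is [g], so the surface segment is [g].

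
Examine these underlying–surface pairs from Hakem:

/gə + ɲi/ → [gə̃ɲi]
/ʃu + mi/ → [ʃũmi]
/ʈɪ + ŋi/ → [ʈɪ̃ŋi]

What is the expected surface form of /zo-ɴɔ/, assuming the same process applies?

[zõɴɔ]

The data show regressive nasality assimilation (vowel nasalisation): /ə/ → [ə̃] before /ɲ/; /u/ → [ũ] before /m/; /ɪ/ → [ɪ̃] before /ŋ/ — a vowel is nasalised by an immediately following nasal consonant.
/o/ sits next to the nasal /ɴ/ and is therefore nasalised to [õ].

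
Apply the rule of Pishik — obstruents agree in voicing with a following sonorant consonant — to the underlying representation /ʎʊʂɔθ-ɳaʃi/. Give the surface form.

The rule targets /θ/ (voiceless dental fricative), which sits before the trigger /ɳ/ (voiced).
The voiced dental fricative is [ð], so /θ/ → [ð].

[ʎʊʂɔðɳaʃi]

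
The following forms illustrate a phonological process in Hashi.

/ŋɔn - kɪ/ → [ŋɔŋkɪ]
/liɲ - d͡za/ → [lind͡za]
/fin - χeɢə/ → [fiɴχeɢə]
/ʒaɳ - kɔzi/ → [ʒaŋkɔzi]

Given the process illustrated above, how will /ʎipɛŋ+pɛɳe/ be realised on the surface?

[ʎipɛmpɛɳe]

The data show regressive place assimilation: /n/ → [ŋ] before /k/; /ɲ/ → [n] before /d͡z/; /n/ → [ɴ] before /χ/; /ɳ/ → [ŋ] before /k/. In each pair only place changes, matching the following consonant, while manner and voice stay constant.
/ŋ/ is a voiced velar nasal. The following trigger /p/ is bilabial, so /ŋ/ must become bilabial as well.
Changing only its place to bilabial gives [m] — the voiced bilabial nasal.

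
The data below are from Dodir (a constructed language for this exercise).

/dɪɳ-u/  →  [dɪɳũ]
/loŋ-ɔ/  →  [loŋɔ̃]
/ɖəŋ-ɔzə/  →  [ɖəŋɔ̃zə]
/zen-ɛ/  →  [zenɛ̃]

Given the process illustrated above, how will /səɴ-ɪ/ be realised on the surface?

The data show progressive nasality assimilation (vowel nasalisation): /u/ → [ũ] after /ɳ/; /ɔ/ → [ɔ̃] after /ŋ/; /ɛ/ → [ɛ̃] after /n/ — a vowel is nasalised by an immediately preceding nasal consonant.
The vowel /ɪ/ is adjacent to the preceding nasal /ɴ/, so it acquires [+nasal] and surfaces as [ɪ̃].

[səɴɪ̃]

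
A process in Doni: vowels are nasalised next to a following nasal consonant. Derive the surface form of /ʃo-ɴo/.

/o/ sits next to the nasal /ɴ/ and is therefore nasalised to [õ].

[ʃõɴo]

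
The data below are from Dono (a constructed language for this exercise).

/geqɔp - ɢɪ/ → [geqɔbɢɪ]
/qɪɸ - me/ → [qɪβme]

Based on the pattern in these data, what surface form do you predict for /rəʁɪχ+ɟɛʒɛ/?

[rəʁɪʁɟɛʒɛ]

The data show regressive voicing assimilation: /p/ → [b] before /ɢ/; /ɸ/ → [β] before /m/. In each pair only voicing changes, matching the following consonant, while place and manner stay constant.
The rule targets /χ/ (voiceless uvular fricative), which sits before the trigger /ɟ/ (voiced).
A voiced uvular fricative is [ʁ], so the surface segment is [ʁ].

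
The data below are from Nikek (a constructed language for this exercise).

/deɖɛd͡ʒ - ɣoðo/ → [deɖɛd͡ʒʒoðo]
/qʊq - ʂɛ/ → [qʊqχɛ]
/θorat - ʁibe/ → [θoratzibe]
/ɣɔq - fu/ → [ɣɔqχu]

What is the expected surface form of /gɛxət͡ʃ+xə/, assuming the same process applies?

The data show progressive place assimilation: /ɣ/ → [ʒ] after /d͡ʒ/; /ʂ/ → [χ] after /q/; /ʁ/ → [z] after /t/; /f/ → [χ] after /q/. In each pair only place changes, matching the preceding consonant, while manner and voice stay constant.
The rule targets /x/ (voiceless velar fricative), which sits after the trigger /t͡ʃ/ (postalveolar).
A voiceless postalveolar fricative is [ʃ], so the surface segment is [ʃ].

[gɛxət͡ʃʃə]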